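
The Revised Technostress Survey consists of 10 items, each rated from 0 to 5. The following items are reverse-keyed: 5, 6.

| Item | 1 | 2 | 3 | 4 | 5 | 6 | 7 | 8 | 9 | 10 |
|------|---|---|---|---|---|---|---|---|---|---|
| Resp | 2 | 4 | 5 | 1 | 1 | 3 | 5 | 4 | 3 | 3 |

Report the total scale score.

33

Reverse-coded items (on a 0–5 scale, reversed = 5 − raw):
  item 5: 5 − 1 = 4
  item 6: 5 − 3 = 2
After reverse-coding: 2, 4, 5, 1, 4, 2, 5, 4, 3, 3
Total = 2 + 4 + 5 + 1 + 4 + 2 + 5 + 4 + 3 + 3 = 33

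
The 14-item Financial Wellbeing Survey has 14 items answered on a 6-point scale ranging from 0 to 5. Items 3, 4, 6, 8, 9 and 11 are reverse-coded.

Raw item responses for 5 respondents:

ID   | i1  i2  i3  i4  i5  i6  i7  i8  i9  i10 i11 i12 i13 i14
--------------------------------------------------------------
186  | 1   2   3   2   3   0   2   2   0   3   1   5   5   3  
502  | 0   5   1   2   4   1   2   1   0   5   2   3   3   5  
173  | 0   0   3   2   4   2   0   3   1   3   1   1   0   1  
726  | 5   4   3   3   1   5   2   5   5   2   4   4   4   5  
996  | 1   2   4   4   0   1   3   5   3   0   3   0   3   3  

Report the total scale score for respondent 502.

Respondent 502 raw: 0, 5, 1, 2, 4, 1, 2, 1, 0, 5, 2, 3, 3, 5.
Reverse-coded (reversed = (0+5) − raw = 5 − raw):
  item 1: 0
  item 2: 5
  item 3: 5 − 1 = 4
  item 4: 5 − 2 = 3
  item 5: 4
  item 6: 5 − 1 = 4
  item 7: 2
  item 8: 5 − 1 = 4
  item 9: 5 − 0 = 5
  item 10: 5
  item 11: 5 − 2 = 3
  item 12: 3
  item 13: 3
  item 14: 5
Sum = 0 + 5 + 4 + 3 + 4 + 4 + 2 + 4 + 5 + 5 + 3 + 3 + 3 + 5 = 50

50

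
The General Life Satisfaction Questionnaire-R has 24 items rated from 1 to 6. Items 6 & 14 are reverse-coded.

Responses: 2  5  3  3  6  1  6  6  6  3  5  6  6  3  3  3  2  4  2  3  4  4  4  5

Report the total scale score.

101

Raw sum = 95. Reverse-coded items: 6, 14; their raw sum = 4.
Each reversal replaces raw with 7 − raw, changing the total by 7 − 2·raw per item.
Total = 95 + 2·7 − 2·4 = 95 + 14 − 8 = 101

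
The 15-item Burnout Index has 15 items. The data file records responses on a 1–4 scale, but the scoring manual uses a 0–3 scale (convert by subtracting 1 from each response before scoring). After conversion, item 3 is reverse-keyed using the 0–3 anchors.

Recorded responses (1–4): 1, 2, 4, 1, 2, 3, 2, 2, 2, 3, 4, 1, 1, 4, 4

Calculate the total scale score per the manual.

Convert to 0–3: 0, 1, 3, 0, 1, 2, 1, 1, 1, 2, 3, 0, 0, 3, 3
Reverse-coded (on a 0–3 scale, reversed = 3 − raw):
  item 3: 3 − 3 = 0
Scored: 0, 1, 0, 0, 1, 2, 1, 1, 1, 2, 3, 0, 0, 3, 3
Total = 18

18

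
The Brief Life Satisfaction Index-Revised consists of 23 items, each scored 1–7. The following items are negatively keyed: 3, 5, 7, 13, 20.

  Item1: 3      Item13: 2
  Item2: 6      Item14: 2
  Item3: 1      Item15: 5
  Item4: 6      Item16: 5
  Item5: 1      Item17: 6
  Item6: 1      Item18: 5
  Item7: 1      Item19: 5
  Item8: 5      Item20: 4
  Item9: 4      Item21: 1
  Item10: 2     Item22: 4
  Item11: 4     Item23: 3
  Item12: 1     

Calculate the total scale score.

Apply reverse scoring (reverse-coded value = 8 − response):
  item 3: 8 − 1 = 7
  item 5: 8 − 1 = 7
  item 7: 8 − 1 = 7
  item 13: 8 − 2 = 6
  item 20: 8 − 4 = 4
Scored items: 3, 6, 7, 6, 7, 1, 7, 5, 4, 2, 4, 1, 6, 2, 5, 5, 6, 5, 5, 4, 1, 4, 3
Total = 3 + 6 + 7 + 6 + 7 + 1 + 7 + 5 + 4 + 2 + 4 + 1 + 6 + 2 + 5 + 5 + 6 + 5 + 5 + 4 + 1 + 4 + 3 = 99

99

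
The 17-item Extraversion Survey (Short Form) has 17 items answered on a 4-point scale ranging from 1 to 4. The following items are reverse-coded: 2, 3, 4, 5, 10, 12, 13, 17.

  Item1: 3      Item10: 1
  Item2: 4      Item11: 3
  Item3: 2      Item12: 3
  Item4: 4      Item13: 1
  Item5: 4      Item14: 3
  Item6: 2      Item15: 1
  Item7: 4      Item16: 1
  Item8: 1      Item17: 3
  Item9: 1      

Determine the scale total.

Reverse-coded items use 5 − raw:
  item 2: 5 − 4 = 1
  item 3: 5 − 2 = 3
  item 4: 5 − 4 = 1
  item 5: 5 − 4 = 1
  item 10: 5 − 1 = 4
  item 12: 5 − 3 = 2
  item 13: 5 − 1 = 4
  item 17: 5 − 3 = 2
Scored responses: 3, 1, 3, 1, 1, 2, 4, 1, 1, 4, 3, 2, 4, 3, 1, 1, 2
Total = 3 + 1 + 3 + 1 + 1 + 2 + 4 + 1 + 1 + 4 + 3 + 2 + 4 + 3 + 1 + 1 + 2 = 37

37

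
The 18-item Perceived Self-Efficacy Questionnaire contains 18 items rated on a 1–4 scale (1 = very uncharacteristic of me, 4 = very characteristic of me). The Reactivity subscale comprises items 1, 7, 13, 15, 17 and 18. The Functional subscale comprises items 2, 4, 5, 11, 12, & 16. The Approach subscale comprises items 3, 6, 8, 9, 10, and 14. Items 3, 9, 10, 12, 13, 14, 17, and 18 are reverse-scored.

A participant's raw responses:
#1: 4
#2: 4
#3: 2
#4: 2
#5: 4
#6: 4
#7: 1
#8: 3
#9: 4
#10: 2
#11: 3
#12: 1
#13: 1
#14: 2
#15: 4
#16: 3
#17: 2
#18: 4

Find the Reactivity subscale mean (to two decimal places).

2.83

Reactivity items: 1, 7, 13, 15, 17, 18.
Of these, items 13, 17, and 18 are reverse-scored; reversed = (1+4) − raw = 5 − raw.
  item 1: 4
  item 7: 1
  item 13: 5 − 1 = 4
  item 15: 4
  item 17: 5 − 2 = 3
  item 18: 5 − 4 = 1
Sum = 4 + 1 + 4 + 4 + 3 + 1 = 17
Mean = 17 / 6 = 2.83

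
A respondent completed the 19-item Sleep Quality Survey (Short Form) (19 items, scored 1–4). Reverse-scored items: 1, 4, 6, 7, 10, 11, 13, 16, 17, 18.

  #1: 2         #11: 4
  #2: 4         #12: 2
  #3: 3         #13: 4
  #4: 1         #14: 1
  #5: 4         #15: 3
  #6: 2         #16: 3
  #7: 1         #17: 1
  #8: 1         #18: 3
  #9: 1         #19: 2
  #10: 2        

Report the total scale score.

48

Raw sum = 44. Reverse-scored items: 1, 4, 6, 7, 10, 11, 13, 16, 17, 18; their raw sum = 23.
Each reversal replaces raw with 5 − raw, changing the total by 5 − 2·raw per item.
Total = 44 + 10·5 − 2·23 = 44 + 50 − 46 = 48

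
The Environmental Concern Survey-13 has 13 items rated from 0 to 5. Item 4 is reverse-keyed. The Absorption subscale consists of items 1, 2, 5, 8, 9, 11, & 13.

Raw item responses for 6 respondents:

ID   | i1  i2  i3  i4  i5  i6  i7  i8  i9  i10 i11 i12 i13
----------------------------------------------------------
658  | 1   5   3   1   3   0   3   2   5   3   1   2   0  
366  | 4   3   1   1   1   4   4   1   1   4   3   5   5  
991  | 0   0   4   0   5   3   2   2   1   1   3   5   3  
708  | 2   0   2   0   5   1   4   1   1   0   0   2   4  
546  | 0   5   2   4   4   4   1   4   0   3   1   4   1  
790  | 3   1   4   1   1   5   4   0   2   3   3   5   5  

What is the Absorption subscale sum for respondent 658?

17

Respondent 658 raw: 1, 5, 3, 1, 3, 0, 3, 2, 5, 3, 1, 2, 0.
Absorption items: 1, 2, 5, 8, 9, 11, 13.
Reverse-coded (on a 0–5 scale, reversed = 5 − raw):
  item 1: 1
  item 2: 5
  item 5: 3
  item 8: 2
  item 9: 5
  item 11: 1
  item 13: 0
Sum = 1 + 5 + 3 + 2 + 5 + 1 + 0 = 17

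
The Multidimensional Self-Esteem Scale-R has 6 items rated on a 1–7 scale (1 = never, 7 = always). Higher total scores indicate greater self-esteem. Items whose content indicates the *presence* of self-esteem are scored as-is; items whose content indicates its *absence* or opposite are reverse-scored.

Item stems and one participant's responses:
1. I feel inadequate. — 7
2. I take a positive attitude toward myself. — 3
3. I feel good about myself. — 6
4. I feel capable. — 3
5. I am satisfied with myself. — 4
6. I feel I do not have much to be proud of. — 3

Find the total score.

Items 1, 6 describe the absence/opposite of self-esteem → reverse-score.
on a 1–7 scale, reversed = 8 − raw.
  item 1: 8 − 7 = 1
  item 2: 3
  item 3: 6
  item 4: 3
  item 5: 4
  item 6: 8 − 3 = 5
Total = 1 + 3 + 6 + 3 + 4 + 5 = 22

22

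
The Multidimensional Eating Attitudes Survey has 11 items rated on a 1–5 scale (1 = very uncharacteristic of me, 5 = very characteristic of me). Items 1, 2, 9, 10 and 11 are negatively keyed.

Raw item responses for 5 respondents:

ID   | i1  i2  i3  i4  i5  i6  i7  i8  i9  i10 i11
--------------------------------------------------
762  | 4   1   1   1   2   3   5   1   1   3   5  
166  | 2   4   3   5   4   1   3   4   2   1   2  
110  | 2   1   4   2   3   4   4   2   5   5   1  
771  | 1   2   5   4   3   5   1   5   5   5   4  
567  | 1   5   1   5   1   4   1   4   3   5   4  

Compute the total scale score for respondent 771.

36

Respondent 771 raw: 1, 2, 5, 4, 3, 5, 1, 5, 5, 5, 4.
Reverse-coded (on a 1–5 scale, reversed = 6 − raw):
  item 1: 6 − 1 = 5
  item 2: 6 − 2 = 4
  item 3: 5
  item 4: 4
  item 5: 3
  item 6: 5
  item 7: 1
  item 8: 5
  item 9: 6 − 5 = 1
  item 10: 6 − 5 = 1
  item 11: 6 − 4 = 2
Sum = 5 + 4 + 5 + 4 + 3 + 5 + 1 + 5 + 1 + 1 + 2 = 36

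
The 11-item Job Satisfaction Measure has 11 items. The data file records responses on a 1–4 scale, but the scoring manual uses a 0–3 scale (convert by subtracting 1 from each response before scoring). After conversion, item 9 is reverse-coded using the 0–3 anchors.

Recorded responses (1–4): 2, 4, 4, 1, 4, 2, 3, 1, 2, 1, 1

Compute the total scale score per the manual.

Convert to 0–3: 1, 3, 3, 0, 3, 1, 2, 0, 1, 0, 0
Reverse-coded (reverse-coded value = 3 − response):
  item 9: 3 − 1 = 2
Scored: 1, 3, 3, 0, 3, 1, 2, 0, 2, 0, 0
Total = 15

15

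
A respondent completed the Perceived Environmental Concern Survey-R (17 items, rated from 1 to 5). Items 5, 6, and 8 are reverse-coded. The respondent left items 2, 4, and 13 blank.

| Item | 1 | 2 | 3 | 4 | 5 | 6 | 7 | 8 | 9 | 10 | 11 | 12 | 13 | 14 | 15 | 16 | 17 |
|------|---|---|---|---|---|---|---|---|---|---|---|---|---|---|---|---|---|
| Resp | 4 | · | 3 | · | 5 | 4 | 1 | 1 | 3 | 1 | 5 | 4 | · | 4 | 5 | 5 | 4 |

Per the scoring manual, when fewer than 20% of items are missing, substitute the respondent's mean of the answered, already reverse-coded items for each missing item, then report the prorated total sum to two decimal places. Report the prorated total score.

Reverse-coded (on a 1–5 scale, reversed = 6 − raw):
  item 5: 6 − 5 = 1
  item 6: 6 − 4 = 2
  item 8: 6 − 1 = 5
Completed scored items (14 of 17): 4, 3, 1, 2, 1, 5, 3, 1, 5, 4, 4, 5, 5, 4; sum = 47.
Person mean = 47 / 14 ≈ 3.3571
Prorated total = (47 / 14) × 17 = 57.07 (to 2 dp)

57.07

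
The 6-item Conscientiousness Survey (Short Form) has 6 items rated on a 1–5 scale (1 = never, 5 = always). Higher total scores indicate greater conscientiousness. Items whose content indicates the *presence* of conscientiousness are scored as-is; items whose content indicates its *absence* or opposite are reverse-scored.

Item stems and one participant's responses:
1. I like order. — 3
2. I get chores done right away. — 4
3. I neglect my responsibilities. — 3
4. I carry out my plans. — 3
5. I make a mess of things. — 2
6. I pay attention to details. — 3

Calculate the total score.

20

Items 3, 5 describe the absence/opposite of conscientiousness → reverse-score.
on a 1–5 scale, reversed = 6 − raw.
  item 1: 3
  item 2: 4
  item 3: 6 − 3 = 3
  item 4: 3
  item 5: 6 − 2 = 4
  item 6: 3
Total = 3 + 4 + 3 + 3 + 4 + 3 = 20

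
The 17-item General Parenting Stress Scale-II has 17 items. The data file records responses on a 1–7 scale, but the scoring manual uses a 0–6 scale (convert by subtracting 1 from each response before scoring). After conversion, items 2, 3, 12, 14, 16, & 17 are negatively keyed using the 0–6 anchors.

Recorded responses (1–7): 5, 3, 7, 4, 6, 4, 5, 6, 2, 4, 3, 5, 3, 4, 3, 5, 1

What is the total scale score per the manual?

Convert to 0–6: 4, 2, 6, 3, 5, 3, 4, 5, 1, 3, 2, 4, 2, 3, 2, 4, 0
Reverse-coded (on a 0–6 scale, reversed = 6 − raw):
  item 2: 6 − 2 = 4
  item 3: 6 − 6 = 0
  item 12: 6 − 4 = 2
  item 14: 6 − 3 = 3
  item 16: 6 − 4 = 2
  item 17: 6 − 0 = 6
Scored: 4, 4, 0, 3, 5, 3, 4, 5, 1, 3, 2, 2, 2, 3, 2, 2, 6
Total = 51

51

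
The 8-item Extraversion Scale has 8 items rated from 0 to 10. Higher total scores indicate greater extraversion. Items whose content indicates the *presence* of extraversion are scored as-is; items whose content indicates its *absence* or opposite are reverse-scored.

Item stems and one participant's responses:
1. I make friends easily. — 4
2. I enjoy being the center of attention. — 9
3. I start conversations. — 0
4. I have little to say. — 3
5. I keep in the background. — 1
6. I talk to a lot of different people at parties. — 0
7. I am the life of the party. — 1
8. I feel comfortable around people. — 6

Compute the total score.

36

Items 4, 5 describe the absence/opposite of extraversion → reverse-score.
reversed = (0+10) − raw = 10 − raw.
  item 1: 4
  item 2: 9
  item 3: 0
  item 4: 10 − 3 = 7
  item 5: 10 − 1 = 9
  item 6: 0
  item 7: 1
  item 8: 6
Total = 4 + 9 + 0 + 7 + 9 + 0 + 1 + 6 = 36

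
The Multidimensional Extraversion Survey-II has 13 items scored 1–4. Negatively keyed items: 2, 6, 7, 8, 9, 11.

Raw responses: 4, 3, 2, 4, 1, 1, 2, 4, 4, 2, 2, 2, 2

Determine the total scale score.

31

Negatively keyed items use 5 − raw:
  item 2: 5 − 3 = 2
  item 6: 5 − 1 = 4
  item 7: 5 − 2 = 3
  item 8: 5 − 4 = 1
  item 9: 5 − 4 = 1
  item 11: 5 − 2 = 3
After reverse-coding: 4, 2, 2, 4, 1, 4, 3, 1, 1, 2, 3, 2, 2
Total = 4 + 2 + 2 + 4 + 1 + 4 + 3 + 1 + 1 + 2 + 3 + 2 + 2 = 31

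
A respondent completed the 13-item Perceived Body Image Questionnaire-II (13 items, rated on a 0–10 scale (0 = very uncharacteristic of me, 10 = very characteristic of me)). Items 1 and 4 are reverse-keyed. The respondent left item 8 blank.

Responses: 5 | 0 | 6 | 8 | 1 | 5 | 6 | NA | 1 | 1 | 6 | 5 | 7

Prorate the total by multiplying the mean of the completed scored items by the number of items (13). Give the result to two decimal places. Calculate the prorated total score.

48.75

Reverse-coded (reverse-coded value = 10 − response):
  item 1: 10 − 5 = 5
  item 4: 10 − 8 = 2
Completed scored items (12 of 13): 5, 0, 6, 2, 1, 5, 6, 1, 1, 6, 5, 7; sum = 45.
Person mean = 45 / 12 ≈ 3.7500
Prorated total = (45 / 12) × 13 = 48.75 (to 2 dp)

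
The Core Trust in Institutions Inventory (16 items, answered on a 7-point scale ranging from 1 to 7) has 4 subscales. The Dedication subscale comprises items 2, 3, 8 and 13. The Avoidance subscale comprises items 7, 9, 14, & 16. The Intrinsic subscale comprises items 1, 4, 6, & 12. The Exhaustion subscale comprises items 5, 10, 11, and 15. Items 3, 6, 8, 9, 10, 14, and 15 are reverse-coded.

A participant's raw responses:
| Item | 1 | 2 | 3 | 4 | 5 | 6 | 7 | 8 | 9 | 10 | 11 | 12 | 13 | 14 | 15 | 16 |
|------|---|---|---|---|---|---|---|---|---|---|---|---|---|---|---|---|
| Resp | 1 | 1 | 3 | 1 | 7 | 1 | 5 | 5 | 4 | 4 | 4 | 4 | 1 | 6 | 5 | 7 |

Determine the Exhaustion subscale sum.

18

Exhaustion items: 5, 10, 11, 15.
Of these, items 10 and 15 are reverse-coded; reversed = (1+7) − raw = 8 − raw.
  item 5: 7
  item 10: 8 − 4 = 4
  item 11: 4
  item 15: 8 − 5 = 3
Sum = 7 + 4 + 4 + 3 = 18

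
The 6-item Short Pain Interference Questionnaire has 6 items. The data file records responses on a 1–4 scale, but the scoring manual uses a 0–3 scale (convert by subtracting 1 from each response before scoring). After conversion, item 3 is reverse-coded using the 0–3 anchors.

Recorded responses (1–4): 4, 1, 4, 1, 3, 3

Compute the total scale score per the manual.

7

Convert to 0–3: 3, 0, 3, 0, 2, 2
Reverse-coded (reverse-coded value = 3 − response):
  item 3: 3 − 3 = 0
Scored: 3, 0, 0, 0, 2, 2
Total = 7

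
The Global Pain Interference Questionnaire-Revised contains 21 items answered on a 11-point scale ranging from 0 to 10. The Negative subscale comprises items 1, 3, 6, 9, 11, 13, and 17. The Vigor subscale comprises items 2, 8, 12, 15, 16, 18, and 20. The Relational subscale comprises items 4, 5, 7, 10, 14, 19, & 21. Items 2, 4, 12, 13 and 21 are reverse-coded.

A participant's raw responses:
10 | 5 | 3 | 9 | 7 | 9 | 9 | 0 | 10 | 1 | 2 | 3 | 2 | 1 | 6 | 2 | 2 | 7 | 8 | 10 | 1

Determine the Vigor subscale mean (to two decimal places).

Vigor items: 2, 8, 12, 15, 16, 18, 20.
Of these, items 2 & 12 are reverse-coded; on a 0–10 scale, reversed = 10 − raw.
  item 2: 10 − 5 = 5
  item 8: 0
  item 12: 10 − 3 = 7
  item 15: 6
  item 16: 2
  item 18: 7
  item 20: 10
Sum = 5 + 0 + 7 + 6 + 2 + 7 + 10 = 37
Mean = 37 / 7 = 5.29

5.29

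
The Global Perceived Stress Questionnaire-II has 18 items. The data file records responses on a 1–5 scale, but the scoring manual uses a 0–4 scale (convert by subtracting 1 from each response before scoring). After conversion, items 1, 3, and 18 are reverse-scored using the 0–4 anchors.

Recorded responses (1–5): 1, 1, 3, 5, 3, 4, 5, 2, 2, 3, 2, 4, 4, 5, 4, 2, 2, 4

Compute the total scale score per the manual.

Convert to 0–4: 0, 0, 2, 4, 2, 3, 4, 1, 1, 2, 1, 3, 3, 4, 3, 1, 1, 3
Reverse-coded (reverse-coded value = 4 − response):
  item 1: 4 − 0 = 4
  item 3: 4 − 2 = 2
  item 18: 4 − 3 = 1
Scored: 4, 0, 2, 4, 2, 3, 4, 1, 1, 2, 1, 3, 3, 4, 3, 1, 1, 1
Total = 40

40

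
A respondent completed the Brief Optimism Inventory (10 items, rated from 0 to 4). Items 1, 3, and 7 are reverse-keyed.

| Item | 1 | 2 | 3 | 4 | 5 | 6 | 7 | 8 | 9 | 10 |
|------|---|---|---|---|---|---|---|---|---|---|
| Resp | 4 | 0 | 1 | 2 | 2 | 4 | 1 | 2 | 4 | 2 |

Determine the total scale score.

22

Reversing items 1, 3 and 7 with 4 − raw:
Total = (4−4) + 0 + (4−1) + 2 + 2 + 4 + (4−1) + 2 + 4 + 2
      = 0 + 0 + 3 + 2 + 2 + 4 + 3 + 2 + 4 + 2 = 22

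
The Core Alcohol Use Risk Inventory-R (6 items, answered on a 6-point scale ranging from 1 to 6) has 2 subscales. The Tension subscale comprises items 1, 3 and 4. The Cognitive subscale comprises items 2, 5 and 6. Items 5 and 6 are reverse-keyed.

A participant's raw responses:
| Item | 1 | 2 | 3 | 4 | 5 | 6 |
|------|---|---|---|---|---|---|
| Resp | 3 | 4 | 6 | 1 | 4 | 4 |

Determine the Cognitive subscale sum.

10

Cognitive items: 2, 5, 6.
Of these, items 5 & 6 are reverse-keyed; reversed = (1+6) − raw = 7 − raw.
  item 2: 4
  item 5: 7 − 4 = 3
  item 6: 7 − 4 = 3
Sum = 4 + 3 + 3 = 10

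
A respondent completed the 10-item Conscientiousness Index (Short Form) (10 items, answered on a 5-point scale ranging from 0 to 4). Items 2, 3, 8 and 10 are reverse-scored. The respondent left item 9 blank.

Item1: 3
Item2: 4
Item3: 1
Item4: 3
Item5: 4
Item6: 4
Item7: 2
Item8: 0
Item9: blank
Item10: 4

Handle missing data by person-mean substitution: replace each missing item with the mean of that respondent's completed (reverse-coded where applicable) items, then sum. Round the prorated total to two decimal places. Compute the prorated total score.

25.56

Reverse-coded (reversed = (0+4) − raw = 4 − raw):
  item 2: 4 − 4 = 0
  item 3: 4 − 1 = 3
  item 8: 4 − 0 = 4
  item 10: 4 − 4 = 0
Completed scored items (9 of 10): 3, 0, 3, 3, 4, 4, 2, 4, 0; sum = 23.
Person mean = 23 / 9 ≈ 2.5556
Prorated total = (23 / 9) × 10 = 25.56 (to 2 dp)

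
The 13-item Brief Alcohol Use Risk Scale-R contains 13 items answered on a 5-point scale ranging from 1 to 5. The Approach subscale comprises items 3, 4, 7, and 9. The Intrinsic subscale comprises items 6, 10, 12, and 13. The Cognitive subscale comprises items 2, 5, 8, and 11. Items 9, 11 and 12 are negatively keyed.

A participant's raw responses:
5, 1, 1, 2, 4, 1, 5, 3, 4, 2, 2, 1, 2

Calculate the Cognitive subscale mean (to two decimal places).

Cognitive items: 2, 5, 8, 11.
Of these, item 11 is negatively keyed; reversed = (1+5) − raw = 6 − raw.
  item 2: 1
  item 5: 4
  item 8: 3
  item 11: 6 − 2 = 4
Sum = 1 + 4 + 3 + 4 = 12
Mean = 12 / 4 = 3.00

3.00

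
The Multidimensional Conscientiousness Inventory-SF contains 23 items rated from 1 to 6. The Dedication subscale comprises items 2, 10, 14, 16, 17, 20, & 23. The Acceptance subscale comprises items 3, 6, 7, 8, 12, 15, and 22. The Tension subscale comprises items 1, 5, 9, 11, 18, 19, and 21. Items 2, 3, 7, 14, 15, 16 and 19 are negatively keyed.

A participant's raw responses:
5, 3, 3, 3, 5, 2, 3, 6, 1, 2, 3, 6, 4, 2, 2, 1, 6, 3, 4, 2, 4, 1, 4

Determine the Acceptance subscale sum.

28

Acceptance items: 3, 6, 7, 8, 12, 15, 22.
Of these, items 3, 7, & 15 are negatively keyed; on a 1–6 scale, reversed = 7 − raw.
  item 3: 7 − 3 = 4
  item 6: 2
  item 7: 7 − 3 = 4
  item 8: 6
  item 12: 6
  item 15: 7 − 2 = 5
  item 22: 1
Sum = 4 + 2 + 4 + 6 + 6 + 5 + 1 = 28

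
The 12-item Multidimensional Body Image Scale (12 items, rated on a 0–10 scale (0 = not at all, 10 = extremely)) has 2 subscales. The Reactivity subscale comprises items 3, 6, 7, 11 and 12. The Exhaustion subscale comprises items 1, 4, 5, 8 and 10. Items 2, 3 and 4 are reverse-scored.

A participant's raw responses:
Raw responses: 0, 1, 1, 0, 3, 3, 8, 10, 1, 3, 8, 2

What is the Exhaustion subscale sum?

Exhaustion items: 1, 4, 5, 8, 10.
Of these, item 4 is reverse-scored; reverse-coded value = 10 − response.
  item 1: 0
  item 4: 10 − 0 = 10
  item 5: 3
  item 8: 10
  item 10: 3
Sum = 0 + 10 + 3 + 10 + 3 = 26

26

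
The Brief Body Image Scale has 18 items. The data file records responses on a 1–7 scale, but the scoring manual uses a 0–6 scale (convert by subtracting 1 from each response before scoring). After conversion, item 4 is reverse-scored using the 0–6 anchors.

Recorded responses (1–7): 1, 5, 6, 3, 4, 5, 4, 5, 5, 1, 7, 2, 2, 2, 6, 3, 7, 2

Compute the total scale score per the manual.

Convert to 0–6: 0, 4, 5, 2, 3, 4, 3, 4, 4, 0, 6, 1, 1, 1, 5, 2, 6, 1
Reverse-coded (reversed = (0+6) − raw = 6 − raw):
  item 4: 6 − 2 = 4
Scored: 0, 4, 5, 4, 3, 4, 3, 4, 4, 0, 6, 1, 1, 1, 5, 2, 6, 1
Total = 54

54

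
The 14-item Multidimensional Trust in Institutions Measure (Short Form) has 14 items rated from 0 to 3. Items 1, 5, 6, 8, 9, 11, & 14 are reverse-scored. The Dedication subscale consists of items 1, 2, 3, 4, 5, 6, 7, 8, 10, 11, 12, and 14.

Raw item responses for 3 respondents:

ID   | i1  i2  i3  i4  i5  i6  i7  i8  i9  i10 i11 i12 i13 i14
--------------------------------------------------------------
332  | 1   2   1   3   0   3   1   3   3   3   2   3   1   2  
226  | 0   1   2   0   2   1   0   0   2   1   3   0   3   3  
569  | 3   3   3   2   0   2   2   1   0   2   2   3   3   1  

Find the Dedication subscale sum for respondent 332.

Respondent 332 raw: 1, 2, 1, 3, 0, 3, 1, 3, 3, 3, 2, 3, 1, 2.
Dedication items: 1, 2, 3, 4, 5, 6, 7, 8, 10, 11, 12, 14.
Reverse-coded (reverse-coded value = 3 − response):
  item 1: 3 − 1 = 2
  item 2: 2
  item 3: 1
  item 4: 3
  item 5: 3 − 0 = 3
  item 6: 3 − 3 = 0
  item 7: 1
  item 8: 3 − 3 = 0
  item 10: 3
  item 11: 3 − 2 = 1
  item 12: 3
  item 14: 3 − 2 = 1
Sum = 2 + 2 + 1 + 3 + 3 + 0 + 1 + 0 + 3 + 1 + 3 + 1 = 20

20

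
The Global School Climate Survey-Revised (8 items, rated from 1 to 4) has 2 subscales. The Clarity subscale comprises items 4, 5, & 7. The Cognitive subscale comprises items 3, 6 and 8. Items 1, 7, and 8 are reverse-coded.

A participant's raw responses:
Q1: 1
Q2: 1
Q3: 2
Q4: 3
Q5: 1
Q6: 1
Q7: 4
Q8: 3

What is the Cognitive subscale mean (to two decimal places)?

Cognitive items: 3, 6, 8.
Of these, item 8 is reverse-coded; reverse-coded value = 5 − response.
  item 3: 2
  item 6: 1
  item 8: 5 − 3 = 2
Sum = 2 + 1 + 2 = 5
Mean = 5 / 3 = 1.67

1.67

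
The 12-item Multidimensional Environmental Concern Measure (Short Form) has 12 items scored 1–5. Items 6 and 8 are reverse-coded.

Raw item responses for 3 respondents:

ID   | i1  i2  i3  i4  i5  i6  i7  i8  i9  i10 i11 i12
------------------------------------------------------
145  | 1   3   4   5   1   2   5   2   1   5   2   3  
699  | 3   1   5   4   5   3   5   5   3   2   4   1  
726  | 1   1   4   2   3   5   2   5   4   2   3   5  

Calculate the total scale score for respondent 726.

29

Respondent 726 raw: 1, 1, 4, 2, 3, 5, 2, 5, 4, 2, 3, 5.
Reverse-coded (reverse-coded value = 6 − response):
  item 1: 1
  item 2: 1
  item 3: 4
  item 4: 2
  item 5: 3
  item 6: 6 − 5 = 1
  item 7: 2
  item 8: 6 − 5 = 1
  item 9: 4
  item 10: 2
  item 11: 3
  item 12: 5
Sum = 1 + 1 + 4 + 2 + 3 + 1 + 2 + 1 + 4 + 2 + 3 + 5 = 29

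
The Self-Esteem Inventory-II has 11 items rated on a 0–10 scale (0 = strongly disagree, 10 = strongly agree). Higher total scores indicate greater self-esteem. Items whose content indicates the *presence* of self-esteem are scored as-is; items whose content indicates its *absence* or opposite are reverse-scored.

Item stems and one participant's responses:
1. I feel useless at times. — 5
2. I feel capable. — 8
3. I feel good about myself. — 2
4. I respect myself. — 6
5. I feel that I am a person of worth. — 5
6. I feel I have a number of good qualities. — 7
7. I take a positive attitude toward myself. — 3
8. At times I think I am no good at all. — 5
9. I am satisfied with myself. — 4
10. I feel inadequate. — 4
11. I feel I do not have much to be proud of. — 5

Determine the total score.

Items 1, 8, 10, 11 describe the absence/opposite of self-esteem → reverse-score.
reverse-coded value = 10 − response.
  item 1: 10 − 5 = 5
  item 2: 8
  item 3: 2
  item 4: 6
  item 5: 5
  item 6: 7
  item 7: 3
  item 8: 10 − 5 = 5
  item 9: 4
  item 10: 10 − 4 = 6
  item 11: 10 − 5 = 5
Total = 5 + 8 + 2 + 6 + 5 + 7 + 3 + 5 + 4 + 6 + 5 = 56

56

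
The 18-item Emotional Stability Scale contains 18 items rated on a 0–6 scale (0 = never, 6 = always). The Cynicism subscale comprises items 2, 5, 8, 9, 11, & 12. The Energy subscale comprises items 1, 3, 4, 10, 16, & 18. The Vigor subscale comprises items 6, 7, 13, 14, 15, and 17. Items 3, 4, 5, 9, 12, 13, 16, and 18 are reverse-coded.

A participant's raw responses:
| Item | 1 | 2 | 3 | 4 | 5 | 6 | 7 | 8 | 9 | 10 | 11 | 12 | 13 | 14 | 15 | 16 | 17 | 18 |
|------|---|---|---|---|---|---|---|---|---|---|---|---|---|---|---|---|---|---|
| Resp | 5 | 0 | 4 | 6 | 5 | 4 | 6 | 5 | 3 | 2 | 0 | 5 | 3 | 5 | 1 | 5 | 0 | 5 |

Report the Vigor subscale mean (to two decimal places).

Vigor items: 6, 7, 13, 14, 15, 17.
Of these, item 13 is reverse-coded; reverse-coded value = 6 − response.
  item 6: 4
  item 7: 6
  item 13: 6 − 3 = 3
  item 14: 5
  item 15: 1
  item 17: 0
Sum = 4 + 6 + 3 + 5 + 1 + 0 = 19
Mean = 19 / 6 = 3.17

3.17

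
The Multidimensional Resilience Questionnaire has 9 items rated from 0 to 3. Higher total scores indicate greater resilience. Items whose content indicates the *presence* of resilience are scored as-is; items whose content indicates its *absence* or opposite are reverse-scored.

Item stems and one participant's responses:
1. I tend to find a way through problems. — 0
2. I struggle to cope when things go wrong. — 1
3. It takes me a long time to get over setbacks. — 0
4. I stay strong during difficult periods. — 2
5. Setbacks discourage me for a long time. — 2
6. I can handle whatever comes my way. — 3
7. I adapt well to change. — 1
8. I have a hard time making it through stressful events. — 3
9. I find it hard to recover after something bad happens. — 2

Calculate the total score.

13

Items 2, 3, 5, 8, 9 describe the absence/opposite of resilience → reverse-score.
reverse-coded value = 3 − response.
  item 1: 0
  item 2: 3 − 1 = 2
  item 3: 3 − 0 = 3
  item 4: 2
  item 5: 3 − 2 = 1
  item 6: 3
  item 7: 1
  item 8: 3 − 3 = 0
  item 9: 3 − 2 = 1
Total = 0 + 2 + 3 + 2 + 1 + 3 + 1 + 0 + 1 = 13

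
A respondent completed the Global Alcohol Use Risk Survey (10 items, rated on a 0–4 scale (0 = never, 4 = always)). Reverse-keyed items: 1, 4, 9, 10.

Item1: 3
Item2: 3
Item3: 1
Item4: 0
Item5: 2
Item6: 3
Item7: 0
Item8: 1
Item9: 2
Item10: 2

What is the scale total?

19

Raw sum = 17. Reverse-keyed items: 1, 4, 9, 10; their raw sum = 7.
Each reversal replaces raw with 4 − raw, changing the total by 4 − 2·raw per item.
Total = 17 + 4·4 − 2·7 = 17 + 16 − 14 = 19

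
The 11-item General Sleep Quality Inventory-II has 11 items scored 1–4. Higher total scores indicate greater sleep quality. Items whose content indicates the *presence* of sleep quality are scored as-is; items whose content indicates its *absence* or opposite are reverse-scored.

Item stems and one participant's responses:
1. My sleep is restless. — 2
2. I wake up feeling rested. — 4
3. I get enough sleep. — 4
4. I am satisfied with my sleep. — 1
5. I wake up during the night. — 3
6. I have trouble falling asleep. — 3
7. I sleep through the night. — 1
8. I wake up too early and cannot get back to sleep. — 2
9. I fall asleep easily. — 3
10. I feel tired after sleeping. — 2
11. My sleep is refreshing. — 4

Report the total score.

30

Items 1, 5, 6, 8, 10 describe the absence/opposite of sleep quality → reverse-score.
reversed = (1+4) − raw = 5 − raw.
  item 1: 5 − 2 = 3
  item 2: 4
  item 3: 4
  item 4: 1
  item 5: 5 − 3 = 2
  item 6: 5 − 3 = 2
  item 7: 1
  item 8: 5 − 2 = 3
  item 9: 3
  item 10: 5 − 2 = 3
  item 11: 4
Total = 3 + 4 + 4 + 1 + 2 + 2 + 1 + 3 + 3 + 3 + 4 = 30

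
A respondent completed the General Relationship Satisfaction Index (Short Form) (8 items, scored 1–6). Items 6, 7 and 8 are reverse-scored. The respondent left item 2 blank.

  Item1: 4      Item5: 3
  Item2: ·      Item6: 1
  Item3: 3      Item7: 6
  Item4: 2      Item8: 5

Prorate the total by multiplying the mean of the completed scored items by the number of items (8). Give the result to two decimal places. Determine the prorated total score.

24.00

Reverse-coded (on a 1–6 scale, reversed = 7 − raw):
  item 6: 7 − 1 = 6
  item 7: 7 − 6 = 1
  item 8: 7 − 5 = 2
Completed scored items (7 of 8): 4, 3, 2, 3, 6, 1, 2; sum = 21.
Person mean = 21 / 7 ≈ 3.0000
Prorated total = (21 / 7) × 8 = 24.00 (to 2 dp)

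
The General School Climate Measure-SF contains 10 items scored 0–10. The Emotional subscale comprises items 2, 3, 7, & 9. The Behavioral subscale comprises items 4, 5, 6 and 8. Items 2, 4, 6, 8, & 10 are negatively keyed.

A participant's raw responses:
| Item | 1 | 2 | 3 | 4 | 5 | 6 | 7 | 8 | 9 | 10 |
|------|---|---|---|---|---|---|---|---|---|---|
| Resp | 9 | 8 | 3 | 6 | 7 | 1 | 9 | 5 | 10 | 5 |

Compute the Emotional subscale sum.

24

Emotional items: 2, 3, 7, 9.
Of these, item 2 is negatively keyed; reversed = (0+10) − raw = 10 − raw.
  item 2: 10 − 8 = 2
  item 3: 3
  item 7: 9
  item 9: 10
Sum = 2 + 3 + 9 + 10 = 24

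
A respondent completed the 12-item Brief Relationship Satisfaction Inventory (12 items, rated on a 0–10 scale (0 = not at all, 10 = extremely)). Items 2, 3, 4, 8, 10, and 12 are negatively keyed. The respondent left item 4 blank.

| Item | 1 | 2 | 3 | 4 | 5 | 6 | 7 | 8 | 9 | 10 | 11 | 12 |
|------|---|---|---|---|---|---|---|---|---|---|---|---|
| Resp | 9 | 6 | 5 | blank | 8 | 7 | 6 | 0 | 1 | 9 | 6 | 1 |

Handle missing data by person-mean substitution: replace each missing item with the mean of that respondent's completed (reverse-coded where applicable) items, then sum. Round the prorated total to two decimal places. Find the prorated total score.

72.00

Reverse-coded (reverse-coded value = 10 − response):
  item 2: 10 − 6 = 4
  item 3: 10 − 5 = 5
  item 8: 10 − 0 = 10
  item 10: 10 − 9 = 1
  item 12: 10 − 1 = 9
Completed scored items (11 of 12): 9, 4, 5, 8, 7, 6, 10, 1, 1, 6, 9; sum = 66.
Person mean = 66 / 11 ≈ 6.0000
Prorated total = (66 / 11) × 12 = 72.00 (to 2 dp)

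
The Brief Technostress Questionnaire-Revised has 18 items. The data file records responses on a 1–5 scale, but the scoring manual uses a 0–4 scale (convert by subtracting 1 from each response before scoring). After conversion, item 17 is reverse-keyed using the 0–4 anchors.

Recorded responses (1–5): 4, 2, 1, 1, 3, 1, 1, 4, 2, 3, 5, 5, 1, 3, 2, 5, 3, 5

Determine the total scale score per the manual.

Convert to 0–4: 3, 1, 0, 0, 2, 0, 0, 3, 1, 2, 4, 4, 0, 2, 1, 4, 2, 4
Reverse-coded (on a 0–4 scale, reversed = 4 − raw):
  item 17: 4 − 2 = 2
Scored: 3, 1, 0, 0, 2, 0, 0, 3, 1, 2, 4, 4, 0, 2, 1, 4, 2, 4
Total = 33

33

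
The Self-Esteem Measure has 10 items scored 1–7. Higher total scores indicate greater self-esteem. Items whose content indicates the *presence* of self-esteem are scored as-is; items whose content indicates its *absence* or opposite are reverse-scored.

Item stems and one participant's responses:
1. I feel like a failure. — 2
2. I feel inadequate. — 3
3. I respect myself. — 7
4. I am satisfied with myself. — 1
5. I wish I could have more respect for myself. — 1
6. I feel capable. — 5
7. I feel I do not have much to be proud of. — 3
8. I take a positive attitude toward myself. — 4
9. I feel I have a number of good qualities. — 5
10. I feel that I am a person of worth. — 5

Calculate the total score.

Items 1, 2, 5, 7 describe the absence/opposite of self-esteem → reverse-score.
reverse-coded value = 8 − response.
  item 1: 8 − 2 = 6
  item 2: 8 − 3 = 5
  item 3: 7
  item 4: 1
  item 5: 8 − 1 = 7
  item 6: 5
  item 7: 8 − 3 = 5
  item 8: 4
  item 9: 5
  item 10: 5
Total = 6 + 5 + 7 + 1 + 7 + 5 + 5 + 4 + 5 + 5 = 50

50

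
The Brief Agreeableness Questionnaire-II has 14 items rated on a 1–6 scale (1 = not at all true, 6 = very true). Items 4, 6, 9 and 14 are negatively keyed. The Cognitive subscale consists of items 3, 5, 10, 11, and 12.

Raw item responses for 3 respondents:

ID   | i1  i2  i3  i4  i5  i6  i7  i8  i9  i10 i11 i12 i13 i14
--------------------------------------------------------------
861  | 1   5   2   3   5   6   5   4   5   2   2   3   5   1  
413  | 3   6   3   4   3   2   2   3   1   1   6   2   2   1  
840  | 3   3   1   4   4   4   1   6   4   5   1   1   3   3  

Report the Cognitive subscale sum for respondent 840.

Respondent 840 raw: 3, 3, 1, 4, 4, 4, 1, 6, 4, 5, 1, 1, 3, 3.
Cognitive items: 3, 5, 10, 11, 12.
Reverse-coded (reversed = (1+6) − raw = 7 − raw):
  item 3: 1
  item 5: 4
  item 10: 5
  item 11: 1
  item 12: 1
Sum = 1 + 4 + 5 + 1 + 1 = 12

12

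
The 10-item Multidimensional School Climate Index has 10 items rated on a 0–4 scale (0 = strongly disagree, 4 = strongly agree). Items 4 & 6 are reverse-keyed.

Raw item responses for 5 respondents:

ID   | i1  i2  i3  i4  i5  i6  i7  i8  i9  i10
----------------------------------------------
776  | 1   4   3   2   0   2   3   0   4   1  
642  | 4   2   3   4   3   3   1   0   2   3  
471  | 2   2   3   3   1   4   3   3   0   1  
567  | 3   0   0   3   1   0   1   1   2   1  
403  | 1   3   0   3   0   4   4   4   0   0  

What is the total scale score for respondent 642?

19

Respondent 642 raw: 4, 2, 3, 4, 3, 3, 1, 0, 2, 3.
Reverse-coded (reversed = (0+4) − raw = 4 − raw):
  item 1: 4
  item 2: 2
  item 3: 3
  item 4: 4 − 4 = 0
  item 5: 3
  item 6: 4 − 3 = 1
  item 7: 1
  item 8: 0
  item 9: 2
  item 10: 3
Sum = 4 + 2 + 3 + 0 + 3 + 1 + 1 + 0 + 2 + 3 = 19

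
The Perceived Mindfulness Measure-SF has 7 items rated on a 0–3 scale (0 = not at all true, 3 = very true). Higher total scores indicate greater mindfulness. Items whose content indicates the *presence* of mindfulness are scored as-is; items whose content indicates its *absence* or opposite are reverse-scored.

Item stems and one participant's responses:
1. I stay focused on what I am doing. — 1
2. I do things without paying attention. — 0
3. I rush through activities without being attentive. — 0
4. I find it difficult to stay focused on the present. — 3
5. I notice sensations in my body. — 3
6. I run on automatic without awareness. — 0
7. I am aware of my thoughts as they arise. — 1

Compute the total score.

14

Items 2, 3, 4, 6 describe the absence/opposite of mindfulness → reverse-score.
on a 0–3 scale, reversed = 3 − raw.
  item 1: 1
  item 2: 3 − 0 = 3
  item 3: 3 − 0 = 3
  item 4: 3 − 3 = 0
  item 5: 3
  item 6: 3 − 0 = 3
  item 7: 1
Total = 1 + 3 + 3 + 0 + 3 + 3 + 1 = 14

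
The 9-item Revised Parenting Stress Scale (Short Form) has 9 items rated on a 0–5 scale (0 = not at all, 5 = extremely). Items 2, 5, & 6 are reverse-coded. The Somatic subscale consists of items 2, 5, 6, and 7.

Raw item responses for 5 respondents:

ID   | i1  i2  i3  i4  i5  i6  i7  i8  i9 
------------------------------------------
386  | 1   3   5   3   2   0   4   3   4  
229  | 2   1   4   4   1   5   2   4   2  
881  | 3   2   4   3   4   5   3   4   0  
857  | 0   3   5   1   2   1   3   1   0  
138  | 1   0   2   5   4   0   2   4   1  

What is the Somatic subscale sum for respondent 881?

7

Respondent 881 raw: 3, 2, 4, 3, 4, 5, 3, 4, 0.
Somatic items: 2, 5, 6, 7.
Reverse-coded (reversed = (0+5) − raw = 5 − raw):
  item 2: 5 − 2 = 3
  item 5: 5 − 4 = 1
  item 6: 5 − 5 = 0
  item 7: 3
Sum = 3 + 1 + 0 + 3 = 7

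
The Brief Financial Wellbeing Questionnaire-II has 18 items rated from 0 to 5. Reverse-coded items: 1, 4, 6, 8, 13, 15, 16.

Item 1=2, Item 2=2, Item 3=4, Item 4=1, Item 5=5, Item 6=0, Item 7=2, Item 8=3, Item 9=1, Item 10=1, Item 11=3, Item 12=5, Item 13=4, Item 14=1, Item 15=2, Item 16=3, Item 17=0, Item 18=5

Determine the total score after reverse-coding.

Reversing items 1, 4, 6, 8, 13, 15, & 16 with 5 − raw:
Total = (5−2) + 2 + 4 + (5−1) + 5 + (5−0) + 2 + (5−3) + 1 + 1 + 3 + 5 + (5−4) + 1 + (5−2) + (5−3) + 0 + 5
      = 3 + 2 + 4 + 4 + 5 + 5 + 2 + 2 + 1 + 1 + 3 + 5 + 1 + 1 + 3 + 2 + 0 + 5 = 49

49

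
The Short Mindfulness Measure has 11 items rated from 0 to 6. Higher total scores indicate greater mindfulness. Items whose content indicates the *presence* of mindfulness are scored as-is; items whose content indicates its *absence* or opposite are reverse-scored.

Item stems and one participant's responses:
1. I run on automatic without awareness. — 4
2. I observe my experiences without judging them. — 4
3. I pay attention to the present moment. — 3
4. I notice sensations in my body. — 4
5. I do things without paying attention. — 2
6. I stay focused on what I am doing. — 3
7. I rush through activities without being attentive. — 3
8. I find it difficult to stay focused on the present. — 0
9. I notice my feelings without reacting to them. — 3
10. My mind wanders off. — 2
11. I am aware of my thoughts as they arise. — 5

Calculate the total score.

Items 1, 5, 7, 8, 10 describe the absence/opposite of mindfulness → reverse-score.
reversed = (0+6) − raw = 6 − raw.
  item 1: 6 − 4 = 2
  item 2: 4
  item 3: 3
  item 4: 4
  item 5: 6 − 2 = 4
  item 6: 3
  item 7: 6 − 3 = 3
  item 8: 6 − 0 = 6
  item 9: 3
  item 10: 6 − 2 = 4
  item 11: 5
Total = 2 + 4 + 3 + 4 + 4 + 3 + 3 + 6 + 3 + 4 + 5 = 41

41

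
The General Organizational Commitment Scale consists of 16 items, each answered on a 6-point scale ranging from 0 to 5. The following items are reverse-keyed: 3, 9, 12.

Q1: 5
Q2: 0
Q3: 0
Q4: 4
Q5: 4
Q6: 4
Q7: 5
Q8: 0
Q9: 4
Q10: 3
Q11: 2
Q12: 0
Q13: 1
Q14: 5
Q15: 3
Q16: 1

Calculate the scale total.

48

Raw sum = 41. Reverse-keyed items: 3, 9, 12; their raw sum = 4.
Each reversal replaces raw with 5 − raw, changing the total by 5 − 2·raw per item.
Total = 41 + 3·5 − 2·4 = 41 + 15 − 8 = 48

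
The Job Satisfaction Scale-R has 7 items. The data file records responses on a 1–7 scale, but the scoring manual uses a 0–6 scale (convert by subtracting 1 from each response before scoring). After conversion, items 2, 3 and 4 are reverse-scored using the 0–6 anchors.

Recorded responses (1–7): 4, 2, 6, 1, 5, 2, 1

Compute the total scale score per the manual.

20

Convert to 0–6: 3, 1, 5, 0, 4, 1, 0
Reverse-coded (reversed = (0+6) − raw = 6 − raw):
  item 2: 6 − 1 = 5
  item 3: 6 − 5 = 1
  item 4: 6 − 0 = 6
Scored: 3, 5, 1, 6, 4, 1, 0
Total = 20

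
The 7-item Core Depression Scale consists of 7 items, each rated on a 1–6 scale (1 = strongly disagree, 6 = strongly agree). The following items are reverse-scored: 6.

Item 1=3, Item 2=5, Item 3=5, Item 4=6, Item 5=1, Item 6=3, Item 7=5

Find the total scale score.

29

Reverse-scored items use 7 − raw:
  item 6: 7 − 3 = 4
Scored responses: 3, 5, 5, 6, 1, 4, 5
Total = 3 + 5 + 5 + 6 + 1 + 4 + 5 = 29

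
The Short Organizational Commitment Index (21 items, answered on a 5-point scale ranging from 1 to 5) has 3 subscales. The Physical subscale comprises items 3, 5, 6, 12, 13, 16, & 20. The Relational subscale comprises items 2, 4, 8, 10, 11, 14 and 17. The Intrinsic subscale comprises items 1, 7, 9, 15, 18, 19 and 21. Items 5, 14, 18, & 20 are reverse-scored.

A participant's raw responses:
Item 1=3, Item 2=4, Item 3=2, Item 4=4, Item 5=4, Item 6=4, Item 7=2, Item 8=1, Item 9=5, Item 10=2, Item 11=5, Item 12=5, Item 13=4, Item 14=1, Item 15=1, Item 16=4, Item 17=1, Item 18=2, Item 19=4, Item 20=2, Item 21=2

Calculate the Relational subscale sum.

Relational items: 2, 4, 8, 10, 11, 14, 17.
Of these, item 14 is reverse-scored; reverse-coded value = 6 − response.
  item 2: 4
  item 4: 4
  item 8: 1
  item 10: 2
  item 11: 5
  item 14: 6 − 1 = 5
  item 17: 1
Sum = 4 + 4 + 1 + 2 + 5 + 5 + 1 = 22

22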